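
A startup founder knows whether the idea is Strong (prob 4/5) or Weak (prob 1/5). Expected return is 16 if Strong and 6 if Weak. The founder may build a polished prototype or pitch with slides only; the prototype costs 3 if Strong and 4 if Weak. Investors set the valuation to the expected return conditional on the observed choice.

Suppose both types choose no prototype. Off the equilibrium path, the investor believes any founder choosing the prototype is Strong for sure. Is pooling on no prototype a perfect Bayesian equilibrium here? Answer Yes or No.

Yes

On path, the investor holds the prior and pays 4/5·16 + 1/5·6 = 14. Off path (the prototype), believing Strong, it pays 16.
Strong: no prototype nets 14; the prototype nets 16 − 3 = 13. Strong stays.
Weak: no prototype nets 14; the prototype nets 16 − 4 = 12. Weak stays.
No type deviates, so pooling is sustained.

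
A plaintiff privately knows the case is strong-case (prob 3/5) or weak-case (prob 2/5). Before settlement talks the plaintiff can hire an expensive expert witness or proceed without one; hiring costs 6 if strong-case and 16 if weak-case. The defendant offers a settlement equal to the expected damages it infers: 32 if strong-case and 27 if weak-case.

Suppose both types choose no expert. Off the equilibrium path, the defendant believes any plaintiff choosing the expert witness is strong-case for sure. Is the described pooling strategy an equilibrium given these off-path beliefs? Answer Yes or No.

Yes

On path, the defendant holds the prior and pays 3/5·32 + 2/5·27 = 30. Off path (the expert witness), believing strong-case, it pays 32.
strong-case: no expert nets 30; the expert witness nets 32 − 6 = 26. strong-case stays.
weak-case: no expert nets 30; the expert witness nets 32 − 16 = 16. weak-case stays.
No type deviates, so pooling is sustained.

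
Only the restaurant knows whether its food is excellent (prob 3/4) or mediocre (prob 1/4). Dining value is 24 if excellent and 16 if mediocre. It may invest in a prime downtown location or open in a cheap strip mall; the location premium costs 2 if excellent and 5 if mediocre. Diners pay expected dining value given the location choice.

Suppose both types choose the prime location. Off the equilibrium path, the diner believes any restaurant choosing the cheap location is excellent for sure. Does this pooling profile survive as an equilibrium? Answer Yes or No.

On path, the diner holds the prior and pays 3/4·24 + 1/4·16 = 22. Off path (the cheap location), believing excellent, it pays 24.
excellent: the prime location nets 22 − 2 = 20; the cheap location nets 24. excellent would deviate.
mediocre: the prime location nets 22 − 5 = 17; the cheap location nets 24. mediocre would deviate.
A type deviates, so pooling fails.

No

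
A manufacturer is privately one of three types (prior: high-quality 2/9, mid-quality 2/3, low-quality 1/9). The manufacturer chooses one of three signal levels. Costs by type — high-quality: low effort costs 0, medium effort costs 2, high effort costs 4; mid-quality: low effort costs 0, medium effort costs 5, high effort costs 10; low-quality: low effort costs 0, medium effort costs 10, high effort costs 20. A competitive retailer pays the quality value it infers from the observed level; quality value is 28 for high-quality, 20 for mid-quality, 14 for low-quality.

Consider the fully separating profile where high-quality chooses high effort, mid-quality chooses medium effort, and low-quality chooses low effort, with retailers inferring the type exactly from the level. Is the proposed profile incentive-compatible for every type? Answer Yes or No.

Separating prices: high effort → 28, medium effort → 20, low effort → 14.
high-quality (assigned high effort): low effort: 14 − 0 = 14; medium effort: 20 − 2 = 18; high effort: 28 − 4 = 24. high-quality stays.
mid-quality (assigned medium effort): low effort: 14 − 0 = 14; medium effort: 20 − 5 = 15; high effort: 28 − 10 = 18. mid-quality prefers high effort.
low-quality (assigned low effort): low effort: 14 − 0 = 14; medium effort: 20 − 10 = 10; high effort: 28 − 20 = 8. low-quality stays.
At least one type deviates; the separating profile fails.

No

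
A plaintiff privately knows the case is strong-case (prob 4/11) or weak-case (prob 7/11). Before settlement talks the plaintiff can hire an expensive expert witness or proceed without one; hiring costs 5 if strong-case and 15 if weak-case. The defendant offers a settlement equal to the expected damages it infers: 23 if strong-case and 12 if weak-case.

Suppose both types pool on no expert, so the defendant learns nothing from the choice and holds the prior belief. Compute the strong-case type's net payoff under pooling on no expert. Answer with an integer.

16

Pooled settlement = 4/11·23 + 7/11·12 = 16.
strong-case pays no cost for no expert, so net payoff = 16.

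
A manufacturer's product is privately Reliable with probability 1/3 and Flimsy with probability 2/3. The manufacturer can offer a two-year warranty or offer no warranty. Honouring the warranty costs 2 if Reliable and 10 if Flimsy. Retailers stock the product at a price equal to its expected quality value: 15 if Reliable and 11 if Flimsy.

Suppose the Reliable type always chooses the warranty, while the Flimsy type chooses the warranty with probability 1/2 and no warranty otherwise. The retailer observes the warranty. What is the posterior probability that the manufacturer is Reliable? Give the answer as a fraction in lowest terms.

1/2

P(the warranty) = (1/3)·1 + (2/3)·(1/2) = 2/3.
By Bayes' rule, P(Reliable | the warranty) = (1/3) / (2/3) = 1/2.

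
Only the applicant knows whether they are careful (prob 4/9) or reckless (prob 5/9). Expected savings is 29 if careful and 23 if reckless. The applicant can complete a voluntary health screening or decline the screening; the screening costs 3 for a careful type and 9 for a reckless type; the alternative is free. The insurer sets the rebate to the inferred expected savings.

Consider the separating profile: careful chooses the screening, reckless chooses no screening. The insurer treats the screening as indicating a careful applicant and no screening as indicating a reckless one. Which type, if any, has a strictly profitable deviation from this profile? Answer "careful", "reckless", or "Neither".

The screening pays 29; no screening pays 23.
careful: assigned the screening, nets 29 − 3 = 26; deviating to no screening nets 23.
reckless: assigned no screening, nets 23; deviating to the screening nets 29 − 9 = 20.
Both types strictly prefer their assigned action; no profitable deviation.

Neither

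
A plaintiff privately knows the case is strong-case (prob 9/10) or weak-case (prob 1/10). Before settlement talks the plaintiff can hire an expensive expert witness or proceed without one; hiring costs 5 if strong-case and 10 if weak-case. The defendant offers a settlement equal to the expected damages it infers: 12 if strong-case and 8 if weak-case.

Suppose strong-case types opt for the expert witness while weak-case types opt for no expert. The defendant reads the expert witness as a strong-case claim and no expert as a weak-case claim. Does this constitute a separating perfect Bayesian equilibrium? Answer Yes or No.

Under these beliefs, the expert witness earns settlement 12 and no expert earns settlement 8.
strong-case: the expert witness nets 12 − 5 = 7; no expert nets 8. strong-case would deviate to no expert.
weak-case: the expert witness nets 12 − 10 = 2; no expert nets 8. weak-case prefers no expert.
strong-case has a profitable deviation, so the profile is not an equilibrium.

No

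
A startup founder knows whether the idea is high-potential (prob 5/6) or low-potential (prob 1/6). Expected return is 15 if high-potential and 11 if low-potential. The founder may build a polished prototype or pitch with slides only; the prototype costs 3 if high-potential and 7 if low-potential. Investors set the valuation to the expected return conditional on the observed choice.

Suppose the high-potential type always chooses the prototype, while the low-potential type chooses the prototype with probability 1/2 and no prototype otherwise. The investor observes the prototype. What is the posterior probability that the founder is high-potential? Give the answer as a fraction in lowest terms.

P(the prototype) = (5/6)·1 + (1/6)·(1/2) = 11/12.
By Bayes' rule, P(high-potential | the prototype) = (5/6) / (11/12) = 10/11.

10/11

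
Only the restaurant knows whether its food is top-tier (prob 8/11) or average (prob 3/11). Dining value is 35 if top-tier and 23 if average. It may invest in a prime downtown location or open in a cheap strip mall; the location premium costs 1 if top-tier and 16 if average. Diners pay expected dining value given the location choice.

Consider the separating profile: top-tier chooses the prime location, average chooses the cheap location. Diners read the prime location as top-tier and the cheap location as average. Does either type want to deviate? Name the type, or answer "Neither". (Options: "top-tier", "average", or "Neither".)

Neither

The prime location pays 35; the cheap location pays 23.
top-tier: assigned the prime location, nets 35 − 1 = 34; deviating to the cheap location nets 23.
average: assigned the cheap location, nets 23; deviating to the prime location nets 35 − 16 = 19.
Both types strictly prefer their assigned action; no profitable deviation.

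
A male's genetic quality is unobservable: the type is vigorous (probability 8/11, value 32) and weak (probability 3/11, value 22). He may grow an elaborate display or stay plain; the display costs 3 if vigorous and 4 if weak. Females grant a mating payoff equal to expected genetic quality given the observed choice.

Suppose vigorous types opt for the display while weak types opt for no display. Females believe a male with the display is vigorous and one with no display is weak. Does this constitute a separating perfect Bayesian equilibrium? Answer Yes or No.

Under these beliefs, the display earns mating payoff 32 and no display earns mating payoff 22.
vigorous: the display nets 32 − 3 = 29; no display nets 22. vigorous prefers the display.
weak: the display nets 32 − 4 = 28; no display nets 22. weak would deviate to the display.
weak has a profitable deviation, so the profile is not an equilibrium.

No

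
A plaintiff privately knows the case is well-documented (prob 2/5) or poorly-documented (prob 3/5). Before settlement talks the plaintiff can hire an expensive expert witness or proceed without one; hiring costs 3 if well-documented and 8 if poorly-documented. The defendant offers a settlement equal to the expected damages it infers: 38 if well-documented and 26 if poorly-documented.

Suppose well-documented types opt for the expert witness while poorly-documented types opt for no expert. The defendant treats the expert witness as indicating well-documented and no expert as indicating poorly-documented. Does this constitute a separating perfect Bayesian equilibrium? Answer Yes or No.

No

Under these beliefs, the expert witness earns settlement 38 and no expert earns settlement 26.
well-documented: the expert witness nets 38 − 3 = 35; no expert nets 26. well-documented prefers the expert witness.
poorly-documented: the expert witness nets 38 − 8 = 30; no expert nets 26. poorly-documented would deviate to the expert witness.
poorly-documented has a profitable deviation, so the profile is not an equilibrium.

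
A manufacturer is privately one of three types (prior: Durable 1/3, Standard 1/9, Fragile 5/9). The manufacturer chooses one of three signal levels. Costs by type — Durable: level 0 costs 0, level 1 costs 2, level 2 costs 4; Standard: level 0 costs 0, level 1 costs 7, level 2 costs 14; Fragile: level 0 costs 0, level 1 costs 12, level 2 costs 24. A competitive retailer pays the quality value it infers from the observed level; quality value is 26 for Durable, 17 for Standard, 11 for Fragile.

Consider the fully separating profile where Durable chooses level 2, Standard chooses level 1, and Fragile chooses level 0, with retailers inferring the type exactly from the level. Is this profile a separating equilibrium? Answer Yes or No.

Separating prices: level 2 → 26, level 1 → 17, level 0 → 11.
Durable (assigned level 2): level 0: 11 − 0 = 11; level 1: 17 − 2 = 15; level 2: 26 − 4 = 22. Durable stays.
Standard (assigned level 1): level 0: 11 − 0 = 11; level 1: 17 − 7 = 10; level 2: 26 − 14 = 12. Standard prefers level 2.
Fragile (assigned level 0): level 0: 11 − 0 = 11; level 1: 17 − 12 = 5; level 2: 26 − 24 = 2. Fragile stays.
At least one type deviates; the separating profile fails.

No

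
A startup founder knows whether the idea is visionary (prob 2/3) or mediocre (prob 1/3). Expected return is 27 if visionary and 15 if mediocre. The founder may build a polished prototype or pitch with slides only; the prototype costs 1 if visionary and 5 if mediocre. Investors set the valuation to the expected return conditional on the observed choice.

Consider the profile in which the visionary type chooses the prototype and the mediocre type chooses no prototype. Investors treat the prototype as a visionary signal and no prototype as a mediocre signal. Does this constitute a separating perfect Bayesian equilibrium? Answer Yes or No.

No

Under these beliefs, the prototype earns valuation 27 and no prototype earns valuation 15.
visionary: the prototype nets 27 − 1 = 26; no prototype nets 15. visionary prefers the prototype.
mediocre: the prototype nets 27 − 5 = 22; no prototype nets 15. mediocre would deviate to the prototype.
mediocre has a profitable deviation, so the profile is not an equilibrium.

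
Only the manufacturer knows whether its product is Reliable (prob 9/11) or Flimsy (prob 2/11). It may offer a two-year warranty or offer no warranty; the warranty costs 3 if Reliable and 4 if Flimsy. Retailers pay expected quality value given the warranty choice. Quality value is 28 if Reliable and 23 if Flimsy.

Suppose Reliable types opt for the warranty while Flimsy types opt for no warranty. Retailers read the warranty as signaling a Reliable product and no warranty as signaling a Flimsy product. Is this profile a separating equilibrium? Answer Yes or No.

No

Under these beliefs, the warranty earns price 28 and no warranty earns price 23.
Reliable: the warranty nets 28 − 3 = 25; no warranty nets 23. Reliable prefers the warranty.
Flimsy: the warranty nets 28 − 4 = 24; no warranty nets 23. Flimsy would deviate to the warranty.
Flimsy has a profitable deviation, so the profile is not an equilibrium.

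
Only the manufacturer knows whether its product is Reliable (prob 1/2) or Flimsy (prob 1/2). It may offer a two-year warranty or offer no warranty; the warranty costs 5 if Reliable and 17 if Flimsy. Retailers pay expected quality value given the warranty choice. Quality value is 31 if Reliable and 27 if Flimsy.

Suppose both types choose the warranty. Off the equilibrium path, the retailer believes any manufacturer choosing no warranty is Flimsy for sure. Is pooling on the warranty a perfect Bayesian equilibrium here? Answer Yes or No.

No

On path, the retailer holds the prior and pays 1/2·31 + 1/2·27 = 29. Off path (no warranty), believing Flimsy, it pays 27.
Reliable: the warranty nets 29 − 5 = 24; no warranty nets 27. Reliable would deviate.
Flimsy: the warranty nets 29 − 17 = 12; no warranty nets 27. Flimsy would deviate.
A type deviates, so pooling fails.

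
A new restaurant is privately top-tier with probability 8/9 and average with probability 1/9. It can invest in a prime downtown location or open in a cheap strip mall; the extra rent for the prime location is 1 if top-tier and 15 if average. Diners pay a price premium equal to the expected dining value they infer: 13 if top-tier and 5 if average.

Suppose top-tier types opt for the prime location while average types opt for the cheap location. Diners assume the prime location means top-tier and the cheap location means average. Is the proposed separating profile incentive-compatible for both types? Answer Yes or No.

Yes

Under these beliefs, the prime location earns price premium 13 and the cheap location earns price premium 5.
top-tier: the prime location nets 13 − 1 = 12; the cheap location nets 5. top-tier prefers the prime location.
average: the prime location nets 13 − 15 = -2; the cheap location nets 5. average prefers the cheap location.
Neither type deviates, so the separating profile is an equilibrium.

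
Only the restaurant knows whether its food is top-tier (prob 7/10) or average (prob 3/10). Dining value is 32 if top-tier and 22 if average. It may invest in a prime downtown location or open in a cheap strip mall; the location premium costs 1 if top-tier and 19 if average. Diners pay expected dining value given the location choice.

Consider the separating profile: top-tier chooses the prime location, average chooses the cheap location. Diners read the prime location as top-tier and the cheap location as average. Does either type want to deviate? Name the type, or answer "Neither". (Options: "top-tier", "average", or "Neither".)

Neither

The prime location pays 32; the cheap location pays 22.
top-tier: assigned the prime location, nets 32 − 1 = 31; deviating to the cheap location nets 22.
average: assigned the cheap location, nets 22; deviating to the prime location nets 32 − 19 = 13.
Both types strictly prefer their assigned action; no profitable deviation.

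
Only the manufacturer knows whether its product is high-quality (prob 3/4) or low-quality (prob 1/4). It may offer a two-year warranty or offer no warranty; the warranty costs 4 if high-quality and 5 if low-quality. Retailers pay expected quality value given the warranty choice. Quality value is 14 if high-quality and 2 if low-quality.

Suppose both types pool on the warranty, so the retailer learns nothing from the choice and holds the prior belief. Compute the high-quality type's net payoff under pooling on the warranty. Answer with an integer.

Pooled price = 3/4·14 + 1/4·2 = 11.
high-quality pays cost 4 for the warranty, so net payoff = 11 − 4 = 7.

7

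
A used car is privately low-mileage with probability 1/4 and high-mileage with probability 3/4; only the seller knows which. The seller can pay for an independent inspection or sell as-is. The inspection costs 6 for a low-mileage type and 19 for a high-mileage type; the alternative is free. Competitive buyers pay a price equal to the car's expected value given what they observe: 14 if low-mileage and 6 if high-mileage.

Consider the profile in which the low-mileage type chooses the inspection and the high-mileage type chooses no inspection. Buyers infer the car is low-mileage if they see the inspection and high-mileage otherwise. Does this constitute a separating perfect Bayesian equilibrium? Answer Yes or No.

Yes

Under these beliefs, the inspection earns price 14 and no inspection earns price 6.
low-mileage: the inspection nets 14 − 6 = 8; no inspection nets 6. low-mileage prefers the inspection.
high-mileage: the inspection nets 14 − 19 = -5; no inspection nets 6. high-mileage prefers no inspection.
Neither type deviates, so the separating profile is an equilibrium.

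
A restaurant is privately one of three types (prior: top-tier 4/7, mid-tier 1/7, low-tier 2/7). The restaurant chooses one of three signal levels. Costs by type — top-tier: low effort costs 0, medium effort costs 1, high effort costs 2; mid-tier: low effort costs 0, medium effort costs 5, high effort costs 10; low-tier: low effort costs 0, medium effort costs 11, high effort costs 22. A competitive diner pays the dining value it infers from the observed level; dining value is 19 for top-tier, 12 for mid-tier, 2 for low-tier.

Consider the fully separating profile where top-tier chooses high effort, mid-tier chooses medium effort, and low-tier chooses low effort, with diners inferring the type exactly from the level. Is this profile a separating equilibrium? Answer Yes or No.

Separating price premiums: high effort → 19, medium effort → 12, low effort → 2.
top-tier (assigned high effort): low effort: 2 − 0 = 2; medium effort: 12 − 1 = 11; high effort: 19 − 2 = 17. top-tier stays.
mid-tier (assigned medium effort): low effort: 2 − 0 = 2; medium effort: 12 − 5 = 7; high effort: 19 − 10 = 9. mid-tier prefers high effort.
low-tier (assigned low effort): low effort: 2 − 0 = 2; medium effort: 12 − 11 = 1; high effort: 19 − 22 = -3. low-tier stays.
At least one type deviates; the separating profile fails.

No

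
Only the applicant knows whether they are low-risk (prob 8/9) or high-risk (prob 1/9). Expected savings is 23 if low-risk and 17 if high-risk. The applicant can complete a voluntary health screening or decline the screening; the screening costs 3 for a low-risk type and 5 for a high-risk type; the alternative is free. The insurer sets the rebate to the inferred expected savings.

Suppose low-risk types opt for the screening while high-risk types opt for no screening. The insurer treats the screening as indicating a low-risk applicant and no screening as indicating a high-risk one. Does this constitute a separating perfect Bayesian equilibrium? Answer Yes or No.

No

Under these beliefs, the screening earns rebate 23 and no screening earns rebate 17.
low-risk: the screening nets 23 − 3 = 20; no screening nets 17. low-risk prefers the screening.
high-risk: the screening nets 23 − 5 = 18; no screening nets 17. high-risk would deviate to the screening.
high-risk has a profitable deviation, so the profile is not an equilibrium.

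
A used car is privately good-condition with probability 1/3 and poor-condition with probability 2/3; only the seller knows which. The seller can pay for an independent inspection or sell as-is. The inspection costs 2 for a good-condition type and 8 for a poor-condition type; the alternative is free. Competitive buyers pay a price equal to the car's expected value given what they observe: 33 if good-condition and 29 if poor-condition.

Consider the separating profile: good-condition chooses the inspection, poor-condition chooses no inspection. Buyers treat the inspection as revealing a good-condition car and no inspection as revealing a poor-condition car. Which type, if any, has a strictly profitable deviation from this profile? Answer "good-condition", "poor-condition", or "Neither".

Neither

The inspection pays 33; no inspection pays 29.
good-condition: assigned the inspection, nets 33 − 2 = 31; deviating to no inspection nets 29.
poor-condition: assigned no inspection, nets 29; deviating to the inspection nets 33 − 8 = 25.
Both types strictly prefer their assigned action; no profitable deviation.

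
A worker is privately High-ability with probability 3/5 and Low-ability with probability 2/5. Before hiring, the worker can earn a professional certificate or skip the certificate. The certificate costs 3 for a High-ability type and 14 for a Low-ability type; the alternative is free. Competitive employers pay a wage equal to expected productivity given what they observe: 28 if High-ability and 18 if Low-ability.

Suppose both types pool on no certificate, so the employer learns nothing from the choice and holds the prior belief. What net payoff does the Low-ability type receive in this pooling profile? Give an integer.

Pooled wage = 3/5·28 + 2/5·18 = 24.
Low-ability pays no cost for no certificate, so net payoff = 24.

24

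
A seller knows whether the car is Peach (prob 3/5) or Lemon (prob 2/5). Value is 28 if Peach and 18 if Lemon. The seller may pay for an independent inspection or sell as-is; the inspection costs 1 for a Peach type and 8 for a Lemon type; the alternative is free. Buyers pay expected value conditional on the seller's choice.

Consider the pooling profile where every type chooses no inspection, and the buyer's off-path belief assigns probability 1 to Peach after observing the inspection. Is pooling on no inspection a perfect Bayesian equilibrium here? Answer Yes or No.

On path, the buyer holds the prior and pays 3/5·28 + 2/5·18 = 24. Off path (the inspection), believing Peach, it pays 28.
Peach: no inspection nets 24; the inspection nets 28 − 1 = 27. Peach would deviate.
Lemon: no inspection nets 24; the inspection nets 28 − 8 = 20. Lemon stays.
A type deviates, so pooling fails.

No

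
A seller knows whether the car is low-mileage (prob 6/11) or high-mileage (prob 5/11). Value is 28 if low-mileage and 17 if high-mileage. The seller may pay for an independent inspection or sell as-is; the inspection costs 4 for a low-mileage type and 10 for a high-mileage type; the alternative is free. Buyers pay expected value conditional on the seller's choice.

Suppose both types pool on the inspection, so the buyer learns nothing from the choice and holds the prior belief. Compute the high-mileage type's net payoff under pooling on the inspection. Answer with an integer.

Pooled price = 6/11·28 + 5/11·17 = 23.
high-mileage pays cost 10 for the inspection, so net payoff = 23 − 10 = 13.

13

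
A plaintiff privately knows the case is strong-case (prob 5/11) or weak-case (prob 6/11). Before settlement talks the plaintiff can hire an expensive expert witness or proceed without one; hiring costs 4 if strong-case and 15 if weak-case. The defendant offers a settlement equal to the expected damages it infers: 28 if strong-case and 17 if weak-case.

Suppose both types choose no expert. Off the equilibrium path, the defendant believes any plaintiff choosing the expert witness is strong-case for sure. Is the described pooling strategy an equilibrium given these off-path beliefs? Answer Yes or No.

No

On path, the defendant holds the prior and pays 5/11·28 + 6/11·17 = 22. Off path (the expert witness), believing strong-case, it pays 28.
strong-case: no expert nets 22; the expert witness nets 28 − 4 = 24. strong-case would deviate.
weak-case: no expert nets 22; the expert witness nets 28 − 15 = 13. weak-case stays.
A type deviates, so pooling fails.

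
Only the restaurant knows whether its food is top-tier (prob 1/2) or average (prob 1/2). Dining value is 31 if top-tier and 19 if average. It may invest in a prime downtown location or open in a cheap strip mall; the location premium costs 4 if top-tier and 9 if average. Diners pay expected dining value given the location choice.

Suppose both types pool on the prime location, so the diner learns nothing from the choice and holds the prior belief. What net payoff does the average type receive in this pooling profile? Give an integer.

Pooled price premium = 1/2·31 + 1/2·19 = 25.
average pays cost 9 for the prime location, so net payoff = 25 − 9 = 16.

16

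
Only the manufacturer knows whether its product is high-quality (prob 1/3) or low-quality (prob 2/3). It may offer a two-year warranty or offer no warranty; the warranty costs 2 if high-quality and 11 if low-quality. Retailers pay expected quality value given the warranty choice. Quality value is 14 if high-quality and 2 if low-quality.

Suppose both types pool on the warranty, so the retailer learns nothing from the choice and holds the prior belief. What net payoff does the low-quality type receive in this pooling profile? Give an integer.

-5

Pooled price = 1/3·14 + 2/3·2 = 6.
low-quality pays cost 11 for the warranty, so net payoff = 6 − 11 = -5.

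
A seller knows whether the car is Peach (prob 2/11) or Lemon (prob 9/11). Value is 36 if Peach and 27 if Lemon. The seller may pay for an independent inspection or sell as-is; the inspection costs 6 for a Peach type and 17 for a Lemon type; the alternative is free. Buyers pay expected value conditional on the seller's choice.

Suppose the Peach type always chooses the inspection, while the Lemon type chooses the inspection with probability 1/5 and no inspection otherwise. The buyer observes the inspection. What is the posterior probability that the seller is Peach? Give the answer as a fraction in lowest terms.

10/19

P(the inspection) = (2/11)·1 + (9/11)·(1/5) = 19/55.
By Bayes' rule, P(Peach | the inspection) = (2/11) / (19/55) = 10/19.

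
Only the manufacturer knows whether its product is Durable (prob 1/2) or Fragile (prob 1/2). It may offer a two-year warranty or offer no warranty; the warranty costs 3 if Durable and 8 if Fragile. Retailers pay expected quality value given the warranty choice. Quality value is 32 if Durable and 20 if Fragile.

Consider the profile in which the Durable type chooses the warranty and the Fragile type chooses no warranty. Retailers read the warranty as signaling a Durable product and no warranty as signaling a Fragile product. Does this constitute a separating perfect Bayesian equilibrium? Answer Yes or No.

No

Under these beliefs, the warranty earns price 32 and no warranty earns price 20.
Durable: the warranty nets 32 − 3 = 29; no warranty nets 20. Durable prefers the warranty.
Fragile: the warranty nets 32 − 8 = 24; no warranty nets 20. Fragile would deviate to the warranty.
Fragile has a profitable deviation, so the profile is not an equilibrium.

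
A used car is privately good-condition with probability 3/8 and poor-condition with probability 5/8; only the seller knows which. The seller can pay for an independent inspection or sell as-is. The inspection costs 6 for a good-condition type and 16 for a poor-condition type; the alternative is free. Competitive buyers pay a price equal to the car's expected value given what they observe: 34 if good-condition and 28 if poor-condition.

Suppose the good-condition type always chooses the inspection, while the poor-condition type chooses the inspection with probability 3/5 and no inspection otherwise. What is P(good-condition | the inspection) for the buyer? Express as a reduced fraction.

1/2

P(the inspection) = (3/8)·1 + (5/8)·(3/5) = 3/4.
By Bayes' rule, P(good-condition | the inspection) = (3/8) / (3/4) = 1/2.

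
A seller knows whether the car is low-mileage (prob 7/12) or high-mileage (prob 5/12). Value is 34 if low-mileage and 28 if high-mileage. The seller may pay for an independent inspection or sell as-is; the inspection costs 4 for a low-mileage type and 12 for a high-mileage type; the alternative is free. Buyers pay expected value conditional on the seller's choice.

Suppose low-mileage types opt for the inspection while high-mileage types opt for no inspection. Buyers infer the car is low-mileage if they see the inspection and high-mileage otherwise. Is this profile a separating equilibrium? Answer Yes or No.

Under these beliefs, the inspection earns price 34 and no inspection earns price 28.
low-mileage: the inspection nets 34 − 4 = 30; no inspection nets 28. low-mileage prefers the inspection.
high-mileage: the inspection nets 34 − 12 = 22; no inspection nets 28. high-mileage prefers no inspection.
Neither type deviates, so the separating profile is an equilibrium.

Yes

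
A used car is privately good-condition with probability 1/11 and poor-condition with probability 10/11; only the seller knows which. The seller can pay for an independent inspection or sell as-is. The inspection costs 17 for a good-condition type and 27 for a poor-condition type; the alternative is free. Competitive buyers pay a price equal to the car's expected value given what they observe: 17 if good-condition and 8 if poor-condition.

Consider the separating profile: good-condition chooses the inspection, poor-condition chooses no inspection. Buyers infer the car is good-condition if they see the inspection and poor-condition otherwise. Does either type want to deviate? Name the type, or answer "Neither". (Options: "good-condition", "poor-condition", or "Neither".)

good-condition

The inspection pays 17; no inspection pays 8.
good-condition: assigned the inspection, nets 17 − 17 = 0; deviating to no inspection nets 8.
poor-condition: assigned no inspection, nets 8; deviating to the inspection nets 17 − 27 = -10.
The good-condition type gains 8 by deviating.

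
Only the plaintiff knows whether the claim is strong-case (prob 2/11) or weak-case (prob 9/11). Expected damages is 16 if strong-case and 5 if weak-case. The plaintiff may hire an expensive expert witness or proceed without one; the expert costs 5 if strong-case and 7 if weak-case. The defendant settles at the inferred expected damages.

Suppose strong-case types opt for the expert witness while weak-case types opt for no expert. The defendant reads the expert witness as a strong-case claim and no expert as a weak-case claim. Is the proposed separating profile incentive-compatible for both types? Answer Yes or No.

Under these beliefs, the expert witness earns settlement 16 and no expert earns settlement 5.
strong-case: the expert witness nets 16 − 5 = 11; no expert nets 5. strong-case prefers the expert witness.
weak-case: the expert witness nets 16 − 7 = 9; no expert nets 5. weak-case would deviate to the expert witness.
weak-case has a profitable deviation, so the profile is not an equilibrium.

No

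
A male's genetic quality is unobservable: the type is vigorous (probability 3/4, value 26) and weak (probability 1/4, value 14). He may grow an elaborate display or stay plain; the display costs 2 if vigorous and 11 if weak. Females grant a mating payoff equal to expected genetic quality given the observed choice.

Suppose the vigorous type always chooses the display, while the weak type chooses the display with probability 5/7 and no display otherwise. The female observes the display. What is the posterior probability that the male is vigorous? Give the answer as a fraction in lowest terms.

P(the display) = (3/4)·1 + (1/4)·(5/7) = 13/14.
By Bayes' rule, P(vigorous | the display) = (3/4) / (13/14) = 21/26.

21/26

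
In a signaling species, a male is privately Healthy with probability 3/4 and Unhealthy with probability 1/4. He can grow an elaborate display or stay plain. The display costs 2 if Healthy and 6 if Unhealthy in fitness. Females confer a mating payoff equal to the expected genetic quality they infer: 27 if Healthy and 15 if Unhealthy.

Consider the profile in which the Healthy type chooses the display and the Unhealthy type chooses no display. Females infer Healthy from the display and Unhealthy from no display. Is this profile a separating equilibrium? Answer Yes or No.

No

Under these beliefs, the display earns mating payoff 27 and no display earns mating payoff 15.
Healthy: the display nets 27 − 2 = 25; no display nets 15. Healthy prefers the display.
Unhealthy: the display nets 27 − 6 = 21; no display nets 15. Unhealthy would deviate to the display.
Unhealthy has a profitable deviation, so the profile is not an equilibrium.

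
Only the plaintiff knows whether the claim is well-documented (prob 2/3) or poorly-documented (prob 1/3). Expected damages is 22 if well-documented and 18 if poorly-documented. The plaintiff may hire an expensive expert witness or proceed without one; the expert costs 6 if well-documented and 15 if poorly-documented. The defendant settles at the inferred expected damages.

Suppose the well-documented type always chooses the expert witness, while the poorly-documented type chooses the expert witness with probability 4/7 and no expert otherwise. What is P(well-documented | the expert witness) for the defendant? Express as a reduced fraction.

7/9

P(the expert witness) = (2/3)·1 + (1/3)·(4/7) = 6/7.
By Bayes' rule, P(well-documented | the expert witness) = (2/3) / (6/7) = 7/9.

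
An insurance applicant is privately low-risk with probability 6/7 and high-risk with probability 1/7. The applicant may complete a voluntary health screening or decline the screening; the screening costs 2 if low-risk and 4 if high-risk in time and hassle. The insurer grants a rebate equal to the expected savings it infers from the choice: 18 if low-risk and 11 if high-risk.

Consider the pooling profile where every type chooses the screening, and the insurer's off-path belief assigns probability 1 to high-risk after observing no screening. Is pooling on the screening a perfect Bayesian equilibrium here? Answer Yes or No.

On path, the insurer holds the prior and pays 6/7·18 + 1/7·11 = 17. Off path (no screening), believing high-risk, it pays 11.
low-risk: the screening nets 17 − 2 = 15; no screening nets 11. low-risk stays.
high-risk: the screening nets 17 − 4 = 13; no screening nets 11. high-risk stays.
No type deviates, so pooling is sustained.

Yes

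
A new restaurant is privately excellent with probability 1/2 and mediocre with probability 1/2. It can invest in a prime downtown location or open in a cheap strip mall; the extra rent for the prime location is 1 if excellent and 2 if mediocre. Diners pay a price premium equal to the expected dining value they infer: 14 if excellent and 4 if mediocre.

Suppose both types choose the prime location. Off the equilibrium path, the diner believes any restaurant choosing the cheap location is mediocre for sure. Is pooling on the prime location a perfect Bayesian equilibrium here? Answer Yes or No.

Yes

On path, the diner holds the prior and pays 1/2·14 + 1/2·4 = 9. Off path (the cheap location), believing mediocre, it pays 4.
excellent: the prime location nets 9 − 1 = 8; the cheap location nets 4. excellent stays.
mediocre: the prime location nets 9 − 2 = 7; the cheap location nets 4. mediocre stays.
No type deviates, so pooling is sustained.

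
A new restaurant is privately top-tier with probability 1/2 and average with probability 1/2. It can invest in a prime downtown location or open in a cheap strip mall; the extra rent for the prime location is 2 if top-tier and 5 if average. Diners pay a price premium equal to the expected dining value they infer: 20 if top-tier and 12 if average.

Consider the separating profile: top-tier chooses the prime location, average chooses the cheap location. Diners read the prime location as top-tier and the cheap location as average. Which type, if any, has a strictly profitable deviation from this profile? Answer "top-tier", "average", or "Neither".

average

The prime location pays 20; the cheap location pays 12.
top-tier: assigned the prime location, nets 20 − 2 = 18; deviating to the cheap location nets 12.
average: assigned the cheap location, nets 12; deviating to the prime location nets 20 − 5 = 15.
The average type gains 3 by deviating.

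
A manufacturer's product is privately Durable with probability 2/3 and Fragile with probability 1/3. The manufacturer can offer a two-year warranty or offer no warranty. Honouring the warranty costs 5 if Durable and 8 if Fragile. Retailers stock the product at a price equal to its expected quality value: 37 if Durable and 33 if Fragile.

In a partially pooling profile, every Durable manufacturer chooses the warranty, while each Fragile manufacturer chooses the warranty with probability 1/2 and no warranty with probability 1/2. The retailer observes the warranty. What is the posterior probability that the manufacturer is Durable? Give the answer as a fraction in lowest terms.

4/5

P(the warranty) = (2/3)·1 + (1/3)·(1/2) = 5/6.
By Bayes' rule, P(Durable | the warranty) = (2/3) / (5/6) = 4/5.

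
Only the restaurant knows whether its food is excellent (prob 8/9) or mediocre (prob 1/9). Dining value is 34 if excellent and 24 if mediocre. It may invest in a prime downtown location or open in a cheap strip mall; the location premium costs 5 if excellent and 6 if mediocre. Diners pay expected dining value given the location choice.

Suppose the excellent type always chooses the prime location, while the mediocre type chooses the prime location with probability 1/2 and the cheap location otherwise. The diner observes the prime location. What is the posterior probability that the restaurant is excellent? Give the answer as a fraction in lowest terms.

16/17

P(the prime location) = (8/9)·1 + (1/9)·(1/2) = 17/18.
By Bayes' rule, P(excellent | the prime location) = (8/9) / (17/18) = 16/17.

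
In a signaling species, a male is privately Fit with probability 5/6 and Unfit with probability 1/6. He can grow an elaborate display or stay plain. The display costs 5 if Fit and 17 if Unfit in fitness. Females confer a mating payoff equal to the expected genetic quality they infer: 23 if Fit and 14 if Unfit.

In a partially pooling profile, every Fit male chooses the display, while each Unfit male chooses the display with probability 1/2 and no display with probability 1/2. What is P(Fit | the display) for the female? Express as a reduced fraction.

10/11

P(the display) = (5/6)·1 + (1/6)·(1/2) = 11/12.
By Bayes' rule, P(Fit | the display) = (5/6) / (11/12) = 10/11.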